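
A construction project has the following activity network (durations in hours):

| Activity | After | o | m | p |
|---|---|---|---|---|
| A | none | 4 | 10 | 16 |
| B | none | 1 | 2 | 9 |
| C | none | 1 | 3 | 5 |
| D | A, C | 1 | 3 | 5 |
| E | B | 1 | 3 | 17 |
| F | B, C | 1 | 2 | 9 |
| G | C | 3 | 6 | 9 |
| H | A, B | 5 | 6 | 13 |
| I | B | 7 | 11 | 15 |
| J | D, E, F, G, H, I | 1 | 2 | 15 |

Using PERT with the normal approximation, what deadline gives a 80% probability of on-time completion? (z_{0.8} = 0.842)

te_A = (4 + 4·10 + 16)/6 = 60/6 = 10; σ²_A = ((16−4)/6)² = 4.000
te_B = (1 + 4·2 + 9)/6 = 18/6 = 3; σ²_B = ((9−1)/6)² = 1.778
te_C = (1 + 4·3 + 5)/6 = 18/6 = 3; σ²_C = ((5−1)/6)² = 0.444
te_D = (1 + 4·3 + 5)/6 = 18/6 = 3; σ²_D = ((5−1)/6)² = 0.444
te_E = (1 + 4·3 + 17)/6 = 30/6 = 5; σ²_E = ((17−1)/6)² = 7.111
te_F = (1 + 4·2 + 9)/6 = 18/6 = 3; σ²_F = ((9−1)/6)² = 1.778
te_G = (3 + 4·6 + 9)/6 = 36/6 = 6; σ²_G = ((9−3)/6)² = 1.000
te_H = (5 + 4·6 + 13)/6 = 42/6 = 7; σ²_H = ((13−5)/6)² = 1.778
te_I = (7 + 4·11 + 15)/6 = 66/6 = 11; σ²_I = ((15−7)/6)² = 1.778
te_J = (1 + 4·2 + 15)/6 = 24/6 = 4; σ²_J = ((15−1)/6)² = 5.444

Forward pass:
ES_A = 0; EF_A = 10
ES_B = 0; EF_B = 3
ES_C = 0; EF_C = 3
ES_D = max(EF_A=10, EF_C=3) = 10; EF_D = 10+3 = 13
ES_E = 3; EF_E = 3+5 = 8
ES_F = max(EF_B=3, EF_C=3) = 3; EF_F = 3+3 = 6
ES_G = 3; EF_G = 3+6 = 9
ES_H = max(EF_A=10, EF_B=3) = 10; EF_H = 10+7 = 17
ES_I = 3; EF_I = 3+11 = 14
ES_J = max(EF_D=13, EF_E=8, EF_F=6, EF_G=9, EF_H=17, EF_I=14) = 17; EF_J = 17+4 = 21
Expected project duration μ = 21 hours. Critical path: A → H → J.

Variance along critical path = 4.000 + 1.778 + 5.444 = 11.222; σ = 3.350 hours.
D = μ + z·σ = 21 + 0.842·3.350 = 23.8 hours

23.8 hours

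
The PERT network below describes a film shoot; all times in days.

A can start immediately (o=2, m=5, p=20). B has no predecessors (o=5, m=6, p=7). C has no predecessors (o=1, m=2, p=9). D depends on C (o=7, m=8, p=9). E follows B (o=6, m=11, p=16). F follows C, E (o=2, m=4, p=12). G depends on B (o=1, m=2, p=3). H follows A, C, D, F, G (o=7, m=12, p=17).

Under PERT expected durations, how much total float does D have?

te_A = (2 + 4·5 + 20)/6 = 42/6 = 7
te_B = (5 + 4·6 + 7)/6 = 36/6 = 6
te_C = (1 + 4·2 + 9)/6 = 18/6 = 3
te_D = (7 + 4·8 + 9)/6 = 48/6 = 8
te_E = (6 + 4·11 + 16)/6 = 66/6 = 11
te_F = (2 + 4·4 + 12)/6 = 30/6 = 5
te_G = (1 + 4·2 + 3)/6 = 12/6 = 2
te_H = (7 + 4·12 + 17)/6 = 72/6 = 12

Forward pass:
ES_A = 0; EF_A = 7
ES_B = 0; EF_B = 6
ES_C = 0; EF_C = 3
ES_D = 3; EF_D = 3+8 = 11
ES_E = 6; EF_E = 6+11 = 17
ES_F = max(EF_C=3, EF_E=17) = 17; EF_F = 17+5 = 22
ES_G = 6; EF_G = 6+2 = 8
ES_H = max(EF_A=7, EF_C=3, EF_D=11, EF_F=22, EF_G=8) = 22; EF_H = 22+12 = 34
Expected project duration μ = 34 days. Critical path: B → E → F → H.

Backward pass:
LF_H = 34; LS_H = 34−12 = 22
LF_G = LS_H = 22; LS_G = 22−2 = 20
LF_F = LS_H = 22; LS_F = 22−5 = 17
LF_E = LS_F = 17; LS_E = 17−11 = 6
LF_D = LS_H = 22; LS_D = 22−8 = 14
LF_C = min(LS_D=14, LS_F=17, LS_H=22) = 14; LS_C = 14−3 = 11
LF_B = min(LS_E=6, LS_G=20) = 6; LS_B = 6−6 = 0
LF_A = LS_H = 22; LS_A = 22−7 = 15
Slack_D = LS_D − ES_D = 14 − 3 = 11

11 days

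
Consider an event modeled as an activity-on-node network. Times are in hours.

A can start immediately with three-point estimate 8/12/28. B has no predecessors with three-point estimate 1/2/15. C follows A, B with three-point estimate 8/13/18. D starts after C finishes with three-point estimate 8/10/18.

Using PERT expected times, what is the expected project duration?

te_A = (8 + 4·12 + 28)/6 = 84/6 = 14
te_B = (1 + 4·2 + 15)/6 = 24/6 = 4
te_C = (8 + 4·13 + 18)/6 = 78/6 = 13
te_D = (8 + 4·10 + 18)/6 = 66/6 = 11

Forward pass:
ES_A = 0; EF_A = 14
ES_B = 0; EF_B = 4
ES_C = max(EF_A=14, EF_B=4) = 14; EF_C = 14+13 = 27
ES_D = 27; EF_D = 27+11 = 38
Expected project duration μ = 38 hours. Critical path: A → C → D.

38 hours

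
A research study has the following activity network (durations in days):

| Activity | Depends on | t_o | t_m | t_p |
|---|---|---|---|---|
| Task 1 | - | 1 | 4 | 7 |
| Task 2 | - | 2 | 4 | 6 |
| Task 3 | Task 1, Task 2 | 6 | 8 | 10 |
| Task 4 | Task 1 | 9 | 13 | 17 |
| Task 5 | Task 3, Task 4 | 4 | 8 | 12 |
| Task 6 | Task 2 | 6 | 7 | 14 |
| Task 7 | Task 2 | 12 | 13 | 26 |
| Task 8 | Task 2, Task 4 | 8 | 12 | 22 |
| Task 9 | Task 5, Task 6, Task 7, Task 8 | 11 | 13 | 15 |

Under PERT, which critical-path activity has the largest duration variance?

Task 8

te_Task 1 = (1 + 4·4 + 7)/6 = 24/6 = 4; σ²_Task 1 = ((7−1)/6)² = 1.000
te_Task 2 = (2 + 4·4 + 6)/6 = 24/6 = 4; σ²_Task 2 = ((6−2)/6)² = 0.444
te_Task 3 = (6 + 4·8 + 10)/6 = 48/6 = 8; σ²_Task 3 = ((10−6)/6)² = 0.444
te_Task 4 = (9 + 4·13 + 17)/6 = 78/6 = 13; σ²_Task 4 = ((17−9)/6)² = 1.778
te_Task 5 = (4 + 4·8 + 12)/6 = 48/6 = 8; σ²_Task 5 = ((12−4)/6)² = 1.778
te_Task 6 = (6 + 4·7 + 14)/6 = 48/6 = 8; σ²_Task 6 = ((14−6)/6)² = 1.778
te_Task 7 = (12 + 4·13 + 26)/6 = 90/6 = 15; σ²_Task 7 = ((26−12)/6)² = 5.444
te_Task 8 = (8 + 4·12 + 22)/6 = 78/6 = 13; σ²_Task 8 = ((22−8)/6)² = 5.444
te_Task 9 = (11 + 4·13 + 15)/6 = 78/6 = 13; σ²_Task 9 = ((15−11)/6)² = 0.444

Forward pass:
ES_Task 1 = 0; EF_Task 1 = 4
ES_Task 2 = 0; EF_Task 2 = 4
ES_Task 3 = max(EF_Task 1=4, EF_Task 2=4) = 4; EF_Task 3 = 4+8 = 12
ES_Task 4 = 4; EF_Task 4 = 4+13 = 17
ES_Task 5 = max(EF_Task 3=12, EF_Task 4=17) = 17; EF_Task 5 = 17+8 = 25
ES_Task 6 = 4; EF_Task 6 = 4+8 = 12
ES_Task 7 = 4; EF_Task 7 = 4+15 = 19
ES_Task 8 = max(EF_Task 2=4, EF_Task 4=17) = 17; EF_Task 8 = 17+13 = 30
ES_Task 9 = max(EF_Task 5=25, EF_Task 6=12, EF_Task 7=19, EF_Task 8=30) = 30; EF_Task 9 = 30+13 = 43
Expected project duration μ = 43 days. Critical path: Task 1 → Task 4 → Task 8 → Task 9.

Variances on critical path: σ²_Task 1=1.000, σ²_Task 4=1.778, σ²_Task 8=5.444, σ²_Task 9=0.444.
Largest is σ²_Task 8 = 5.444.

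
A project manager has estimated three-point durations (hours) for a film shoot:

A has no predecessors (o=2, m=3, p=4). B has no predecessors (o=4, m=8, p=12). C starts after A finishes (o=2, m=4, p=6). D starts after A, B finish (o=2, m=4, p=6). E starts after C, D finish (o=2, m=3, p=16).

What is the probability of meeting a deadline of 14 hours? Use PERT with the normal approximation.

te_A = (2 + 4·3 + 4)/6 = 18/6 = 3; σ²_A = ((4−2)/6)² = 0.111
te_B = (4 + 4·8 + 12)/6 = 48/6 = 8; σ²_B = ((12−4)/6)² = 1.778
te_C = (2 + 4·4 + 6)/6 = 24/6 = 4; σ²_C = ((6−2)/6)² = 0.444
te_D = (2 + 4·4 + 6)/6 = 24/6 = 4; σ²_D = ((6−2)/6)² = 0.444
te_E = (2 + 4·3 + 16)/6 = 30/6 = 5; σ²_E = ((16−2)/6)² = 5.444

Forward pass:
ES_A = 0; EF_A = 3
ES_B = 0; EF_B = 8
ES_C = 3; EF_C = 3+4 = 7
ES_D = max(EF_A=3, EF_B=8) = 8; EF_D = 8+4 = 12
ES_E = max(EF_C=7, EF_D=12) = 12; EF_E = 12+5 = 17
Expected project duration μ = 17 hours. Critical path: B → D → E.

Variance along critical path = 1.778 + 0.444 + 5.444 = 7.667; σ = √7.667 = 2.769 hours.
Z = (14 − 17) / 2.769 = -1.083
P(T ≤ 14) = Φ(-1.083) ≈ 0.139

0.139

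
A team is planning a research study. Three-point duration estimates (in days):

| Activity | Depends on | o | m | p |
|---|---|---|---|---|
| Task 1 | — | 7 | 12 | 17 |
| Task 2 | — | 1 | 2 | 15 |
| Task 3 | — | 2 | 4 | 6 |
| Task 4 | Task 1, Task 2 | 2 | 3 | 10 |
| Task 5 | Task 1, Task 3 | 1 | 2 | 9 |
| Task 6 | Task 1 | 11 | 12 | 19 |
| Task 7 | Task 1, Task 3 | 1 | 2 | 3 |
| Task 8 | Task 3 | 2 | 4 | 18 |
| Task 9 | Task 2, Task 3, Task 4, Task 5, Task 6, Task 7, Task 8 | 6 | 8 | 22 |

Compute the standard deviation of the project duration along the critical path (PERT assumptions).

3.42 days

te_Task 1 = (7 + 4·12 + 17)/6 = 72/6 = 12; σ²_Task 1 = ((17−7)/6)² = 2.778
te_Task 2 = (1 + 4·2 + 15)/6 = 24/6 = 4; σ²_Task 2 = ((15−1)/6)² = 5.444
te_Task 3 = (2 + 4·4 + 6)/6 = 24/6 = 4; σ²_Task 3 = ((6−2)/6)² = 0.444
te_Task 4 = (2 + 4·3 + 10)/6 = 24/6 = 4; σ²_Task 4 = ((10−2)/6)² = 1.778
te_Task 5 = (1 + 4·2 + 9)/6 = 18/6 = 3; σ²_Task 5 = ((9−1)/6)² = 1.778
te_Task 6 = (11 + 4·12 + 19)/6 = 78/6 = 13; σ²_Task 6 = ((19−11)/6)² = 1.778
te_Task 7 = (1 + 4·2 + 3)/6 = 12/6 = 2; σ²_Task 7 = ((3−1)/6)² = 0.111
te_Task 8 = (2 + 4·4 + 18)/6 = 36/6 = 6; σ²_Task 8 = ((18−2)/6)² = 7.111
te_Task 9 = (6 + 4·8 + 22)/6 = 60/6 = 10; σ²_Task 9 = ((22−6)/6)² = 7.111

Forward pass:
ES_Task 1 = 0; EF_Task 1 = 12
ES_Task 2 = 0; EF_Task 2 = 4
ES_Task 3 = 0; EF_Task 3 = 4
ES_Task 4 = max(EF_Task 1=12, EF_Task 2=4) = 12; EF_Task 4 = 12+4 = 16
ES_Task 5 = max(EF_Task 1=12, EF_Task 3=4) = 12; EF_Task 5 = 12+3 = 15
ES_Task 6 = 12; EF_Task 6 = 12+13 = 25
ES_Task 7 = max(EF_Task 1=12, EF_Task 3=4) = 12; EF_Task 7 = 12+2 = 14
ES_Task 8 = 4; EF_Task 8 = 4+6 = 10
ES_Task 9 = max(EF_Task 2=4, EF_Task 3=4, EF_Task 4=16, EF_Task 5=15, EF_Task 6=25, EF_Task 7=14, EF_Task 8=10) = 25; EF_Task 9 = 25+10 = 35
Expected project duration μ = 35 days. Critical path: Task 1 → Task 6 → Task 9.

Variance along critical path = 2.778 + 1.778 + 7.111 = 11.667
σ = √11.667 = 3.416 days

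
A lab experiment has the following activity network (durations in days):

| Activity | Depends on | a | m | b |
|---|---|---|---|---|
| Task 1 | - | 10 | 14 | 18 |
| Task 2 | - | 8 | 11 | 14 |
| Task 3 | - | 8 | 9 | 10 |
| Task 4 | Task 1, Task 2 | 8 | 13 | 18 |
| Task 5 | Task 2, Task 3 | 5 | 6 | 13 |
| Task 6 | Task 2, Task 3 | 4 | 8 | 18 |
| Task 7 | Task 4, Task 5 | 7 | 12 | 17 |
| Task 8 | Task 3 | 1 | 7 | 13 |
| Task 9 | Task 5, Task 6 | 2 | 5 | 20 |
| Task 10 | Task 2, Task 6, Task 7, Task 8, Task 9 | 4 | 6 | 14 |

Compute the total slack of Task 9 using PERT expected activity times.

te_Task 1 = (10 + 4·14 + 18)/6 = 84/6 = 14
te_Task 2 = (8 + 4·11 + 14)/6 = 66/6 = 11
te_Task 3 = (8 + 4·9 + 10)/6 = 54/6 = 9
te_Task 4 = (8 + 4·13 + 18)/6 = 78/6 = 13
te_Task 5 = (5 + 4·6 + 13)/6 = 42/6 = 7
te_Task 6 = (4 + 4·8 + 18)/6 = 54/6 = 9
te_Task 7 = (7 + 4·12 + 17)/6 = 72/6 = 12
te_Task 8 = (1 + 4·7 + 13)/6 = 42/6 = 7
te_Task 9 = (2 + 4·5 + 20)/6 = 42/6 = 7
te_Task 10 = (4 + 4·6 + 14)/6 = 42/6 = 7

Forward pass:
ES_Task 1 = 0; EF_Task 1 = 14
ES_Task 2 = 0; EF_Task 2 = 11
ES_Task 3 = 0; EF_Task 3 = 9
ES_Task 4 = max(EF_Task 1=14, EF_Task 2=11) = 14; EF_Task 4 = 14+13 = 27
ES_Task 5 = max(EF_Task 2=11, EF_Task 3=9) = 11; EF_Task 5 = 11+7 = 18
ES_Task 6 = max(EF_Task 2=11, EF_Task 3=9) = 11; EF_Task 6 = 11+9 = 20
ES_Task 7 = max(EF_Task 4=27, EF_Task 5=18) = 27; EF_Task 7 = 27+12 = 39
ES_Task 8 = 9; EF_Task 8 = 9+7 = 16
ES_Task 9 = max(EF_Task 5=18, EF_Task 6=20) = 20; EF_Task 9 = 20+7 = 27
ES_Task 10 = max(EF_Task 2=11, EF_Task 6=20, EF_Task 7=39, EF_Task 8=16, EF_Task 9=27) = 39; EF_Task 10 = 39+7 = 46
Expected project duration μ = 46 days. Critical path: Task 1 → Task 4 → Task 7 → Task 10.

Backward pass:
LF_Task 10 = 46; LS_Task 10 = 46−7 = 39
LF_Task 9 = LS_Task 10 = 39; LS_Task 9 = 39−7 = 32
LF_Task 8 = LS_Task 10 = 39; LS_Task 8 = 39−7 = 32
LF_Task 7 = LS_Task 10 = 39; LS_Task 7 = 39−12 = 27
LF_Task 6 = min(LS_Task 9=32, LS_Task 10=39) = 32; LS_Task 6 = 32−9 = 23
LF_Task 5 = min(LS_Task 7=27, LS_Task 9=32) = 27; LS_Task 5 = 27−7 = 20
LF_Task 4 = LS_Task 7 = 27; LS_Task 4 = 27−13 = 14
LF_Task 3 = min(LS_Task 5=20, LS_Task 6=23, LS_Task 8=32) = 20; LS_Task 3 = 20−9 = 11
LF_Task 2 = min(LS_Task 4=14, LS_Task 5=20, LS_Task 6=23, LS_Task 10=39) = 14; LS_Task 2 = 14−11 = 3
LF_Task 1 = LS_Task 4 = 14; LS_Task 1 = 14−14 = 0
Slack_Task 9 = LS_Task 9 − ES_Task 9 = 32 − 20 = 12

12 days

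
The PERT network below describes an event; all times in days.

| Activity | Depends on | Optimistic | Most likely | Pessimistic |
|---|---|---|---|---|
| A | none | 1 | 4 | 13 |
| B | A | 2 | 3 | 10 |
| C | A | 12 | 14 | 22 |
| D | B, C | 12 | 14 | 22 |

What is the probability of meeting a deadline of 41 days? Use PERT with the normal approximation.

te_A = (1 + 4·4 + 13)/6 = 30/6 = 5; σ²_A = ((13−1)/6)² = 4.000
te_B = (2 + 4·3 + 10)/6 = 24/6 = 4; σ²_B = ((10−2)/6)² = 1.778
te_C = (12 + 4·14 + 22)/6 = 90/6 = 15; σ²_C = ((22−12)/6)² = 2.778
te_D = (12 + 4·14 + 22)/6 = 90/6 = 15; σ²_D = ((22−12)/6)² = 2.778

Forward pass:
ES_A = 0; EF_A = 5
ES_B = 5; EF_B = 5+4 = 9
ES_C = 5; EF_C = 5+15 = 20
ES_D = max(EF_B=9, EF_C=20) = 20; EF_D = 20+15 = 35
Expected project duration μ = 35 days. Critical path: A → C → D.

Variance along critical path = 4.000 + 2.778 + 2.778 = 9.556; σ = √9.556 = 3.091 days.
Z = (41 − 35) / 3.091 = 1.941
P(T ≤ 41) = Φ(1.941) ≈ 0.974

0.974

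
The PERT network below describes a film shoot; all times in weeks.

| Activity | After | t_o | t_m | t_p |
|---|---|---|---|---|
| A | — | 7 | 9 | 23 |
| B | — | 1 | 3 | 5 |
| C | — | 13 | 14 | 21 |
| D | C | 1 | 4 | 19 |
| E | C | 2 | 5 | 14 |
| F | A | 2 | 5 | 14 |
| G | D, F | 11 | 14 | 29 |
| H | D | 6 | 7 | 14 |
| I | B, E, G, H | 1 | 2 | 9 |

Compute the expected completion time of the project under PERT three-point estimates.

te_A = (7 + 4·9 + 23)/6 = 66/6 = 11
te_B = (1 + 4·3 + 5)/6 = 18/6 = 3
te_C = (13 + 4·14 + 21)/6 = 90/6 = 15
te_D = (1 + 4·4 + 19)/6 = 36/6 = 6
te_E = (2 + 4·5 + 14)/6 = 36/6 = 6
te_F = (2 + 4·5 + 14)/6 = 36/6 = 6
te_G = (11 + 4·14 + 29)/6 = 96/6 = 16
te_H = (6 + 4·7 + 14)/6 = 48/6 = 8
te_I = (1 + 4·2 + 9)/6 = 18/6 = 3

Forward pass:
ES_A = 0; EF_A = 11
ES_B = 0; EF_B = 3
ES_C = 0; EF_C = 15
ES_D = 15; EF_D = 15+6 = 21
ES_E = 15; EF_E = 15+6 = 21
ES_F = 11; EF_F = 11+6 = 17
ES_G = max(EF_D=21, EF_F=17) = 21; EF_G = 21+16 = 37
ES_H = 21; EF_H = 21+8 = 29
ES_I = max(EF_B=3, EF_E=21, EF_G=37, EF_H=29) = 37; EF_I = 37+3 = 40
Expected project duration μ = 40 weeks. Critical path: C → D → G → I.

40 weeks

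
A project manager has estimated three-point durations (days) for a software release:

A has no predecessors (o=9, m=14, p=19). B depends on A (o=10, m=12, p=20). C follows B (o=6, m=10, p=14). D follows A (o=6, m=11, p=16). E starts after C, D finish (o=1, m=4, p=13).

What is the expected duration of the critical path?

42 days

te_A = (9 + 4·14 + 19)/6 = 84/6 = 14
te_B = (10 + 4·12 + 20)/6 = 78/6 = 13
te_C = (6 + 4·10 + 14)/6 = 60/6 = 10
te_D = (6 + 4·11 + 16)/6 = 66/6 = 11
te_E = (1 + 4·4 + 13)/6 = 30/6 = 5

Forward pass:
ES_A = 0; EF_A = 14
ES_B = 14; EF_B = 14+13 = 27
ES_C = 27; EF_C = 27+10 = 37
ES_D = 14; EF_D = 14+11 = 25
ES_E = max(EF_C=37, EF_D=25) = 37; EF_E = 37+5 = 42
Expected project duration μ = 42 days. Critical path: A → B → C → E.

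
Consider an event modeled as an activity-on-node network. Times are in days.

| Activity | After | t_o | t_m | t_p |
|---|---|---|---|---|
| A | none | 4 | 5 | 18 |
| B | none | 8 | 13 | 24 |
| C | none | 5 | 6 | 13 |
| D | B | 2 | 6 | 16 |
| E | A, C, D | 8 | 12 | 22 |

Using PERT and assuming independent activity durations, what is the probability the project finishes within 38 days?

0.827

te_A = (4 + 4·5 + 18)/6 = 42/6 = 7; σ²_A = ((18−4)/6)² = 5.444
te_B = (8 + 4·13 + 24)/6 = 84/6 = 14; σ²_B = ((24−8)/6)² = 7.111
te_C = (5 + 4·6 + 13)/6 = 42/6 = 7; σ²_C = ((13−5)/6)² = 1.778
te_D = (2 + 4·6 + 16)/6 = 42/6 = 7; σ²_D = ((16−2)/6)² = 5.444
te_E = (8 + 4·12 + 22)/6 = 78/6 = 13; σ²_E = ((22−8)/6)² = 5.444

Forward pass:
ES_A = 0; EF_A = 7
ES_B = 0; EF_B = 14
ES_C = 0; EF_C = 7
ES_D = 14; EF_D = 14+7 = 21
ES_E = max(EF_A=7, EF_C=7, EF_D=21) = 21; EF_E = 21+13 = 34
Expected project duration μ = 34 days. Critical path: B → D → E.

Variance along critical path = 7.111 + 5.444 + 5.444 = 18.000; σ = √18.000 = 4.243 days.
Z = (38 − 34) / 4.243 = 0.943
P(T ≤ 38) = Φ(0.943) ≈ 0.827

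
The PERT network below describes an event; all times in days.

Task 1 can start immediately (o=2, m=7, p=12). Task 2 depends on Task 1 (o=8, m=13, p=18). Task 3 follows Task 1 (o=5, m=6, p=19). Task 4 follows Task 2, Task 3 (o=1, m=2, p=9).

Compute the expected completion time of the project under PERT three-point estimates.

te_Task 1 = (2 + 4·7 + 12)/6 = 42/6 = 7
te_Task 2 = (8 + 4·13 + 18)/6 = 78/6 = 13
te_Task 3 = (5 + 4·6 + 19)/6 = 48/6 = 8
te_Task 4 = (1 + 4·2 + 9)/6 = 18/6 = 3

Forward pass:
ES_Task 1 = 0; EF_Task 1 = 7
ES_Task 2 = 7; EF_Task 2 = 7+13 = 20
ES_Task 3 = 7; EF_Task 3 = 7+8 = 15
ES_Task 4 = max(EF_Task 2=20, EF_Task 3=15) = 20; EF_Task 4 = 20+3 = 23
Expected project duration μ = 23 days. Critical path: Task 1 → Task 2 → Task 4.

23 days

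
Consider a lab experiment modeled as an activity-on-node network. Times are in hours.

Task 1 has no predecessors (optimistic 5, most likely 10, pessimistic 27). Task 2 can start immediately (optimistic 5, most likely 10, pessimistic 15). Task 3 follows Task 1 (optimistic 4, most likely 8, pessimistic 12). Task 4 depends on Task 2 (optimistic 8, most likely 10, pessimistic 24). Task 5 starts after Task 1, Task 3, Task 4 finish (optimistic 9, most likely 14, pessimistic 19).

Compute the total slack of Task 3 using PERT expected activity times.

te_Task 1 = (5 + 4·10 + 27)/6 = 72/6 = 12
te_Task 2 = (5 + 4·10 + 15)/6 = 60/6 = 10
te_Task 3 = (4 + 4·8 + 12)/6 = 48/6 = 8
te_Task 4 = (8 + 4·10 + 24)/6 = 72/6 = 12
te_Task 5 = (9 + 4·14 + 19)/6 = 84/6 = 14

Forward pass:
ES_Task 1 = 0; EF_Task 1 = 12
ES_Task 2 = 0; EF_Task 2 = 10
ES_Task 3 = 12; EF_Task 3 = 12+8 = 20
ES_Task 4 = 10; EF_Task 4 = 10+12 = 22
ES_Task 5 = max(EF_Task 1=12, EF_Task 3=20, EF_Task 4=22) = 22; EF_Task 5 = 22+14 = 36
Expected project duration μ = 36 hours. Critical path: Task 2 → Task 4 → Task 5.

Backward pass:
LF_Task 5 = 36; LS_Task 5 = 36−14 = 22
LF_Task 4 = LS_Task 5 = 22; LS_Task 4 = 22−12 = 10
LF_Task 3 = LS_Task 5 = 22; LS_Task 3 = 22−8 = 14
LF_Task 2 = LS_Task 4 = 10; LS_Task 2 = 10−10 = 0
LF_Task 1 = min(LS_Task 3=14, LS_Task 5=22) = 14; LS_Task 1 = 14−12 = 2
Slack_Task 3 = LS_Task 3 − ES_Task 3 = 14 − 12 = 2

2 hours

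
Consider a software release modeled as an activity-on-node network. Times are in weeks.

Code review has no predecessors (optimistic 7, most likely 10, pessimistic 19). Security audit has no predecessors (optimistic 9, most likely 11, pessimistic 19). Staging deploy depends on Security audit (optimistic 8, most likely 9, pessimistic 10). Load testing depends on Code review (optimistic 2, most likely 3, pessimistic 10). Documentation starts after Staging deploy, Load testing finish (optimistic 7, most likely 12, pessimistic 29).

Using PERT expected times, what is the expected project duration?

te_Code review = (7 + 4·10 + 19)/6 = 66/6 = 11
te_Security audit = (9 + 4·11 + 19)/6 = 72/6 = 12
te_Staging deploy = (8 + 4·9 + 10)/6 = 54/6 = 9
te_Load testing = (2 + 4·3 + 10)/6 = 24/6 = 4
te_Documentation = (7 + 4·12 + 29)/6 = 84/6 = 14

Forward pass:
ES_Code review = 0; EF_Code review = 11
ES_Security audit = 0; EF_Security audit = 12
ES_Staging deploy = 12; EF_Staging deploy = 12+9 = 21
ES_Load testing = 11; EF_Load testing = 11+4 = 15
ES_Documentation = max(EF_Staging deploy=21, EF_Load testing=15) = 21; EF_Documentation = 21+14 = 35
Expected project duration μ = 35 weeks. Critical path: Security audit → Staging deploy → Documentation.

35 weeks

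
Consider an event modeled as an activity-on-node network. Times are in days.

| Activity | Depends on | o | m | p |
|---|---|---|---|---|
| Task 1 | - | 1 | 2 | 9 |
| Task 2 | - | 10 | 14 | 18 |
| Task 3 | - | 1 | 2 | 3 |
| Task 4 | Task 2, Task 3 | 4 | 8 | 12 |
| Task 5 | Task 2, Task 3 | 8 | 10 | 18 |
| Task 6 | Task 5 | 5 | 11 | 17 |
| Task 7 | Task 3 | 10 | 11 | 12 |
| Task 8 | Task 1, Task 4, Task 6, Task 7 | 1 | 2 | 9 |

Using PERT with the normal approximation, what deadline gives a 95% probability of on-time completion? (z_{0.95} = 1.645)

44.3 days

te_Task 1 = (1 + 4·2 + 9)/6 = 18/6 = 3; σ²_Task 1 = ((9−1)/6)² = 1.778
te_Task 2 = (10 + 4·14 + 18)/6 = 84/6 = 14; σ²_Task 2 = ((18−10)/6)² = 1.778
te_Task 3 = (1 + 4·2 + 3)/6 = 12/6 = 2; σ²_Task 3 = ((3−1)/6)² = 0.111
te_Task 4 = (4 + 4·8 + 12)/6 = 48/6 = 8; σ²_Task 4 = ((12−4)/6)² = 1.778
te_Task 5 = (8 + 4·10 + 18)/6 = 66/6 = 11; σ²_Task 5 = ((18−8)/6)² = 2.778
te_Task 6 = (5 + 4·11 + 17)/6 = 66/6 = 11; σ²_Task 6 = ((17−5)/6)² = 4.000
te_Task 7 = (10 + 4·11 + 12)/6 = 66/6 = 11; σ²_Task 7 = ((12−10)/6)² = 0.111
te_Task 8 = (1 + 4·2 + 9)/6 = 18/6 = 3; σ²_Task 8 = ((9−1)/6)² = 1.778

Forward pass:
ES_Task 1 = 0; EF_Task 1 = 3
ES_Task 2 = 0; EF_Task 2 = 14
ES_Task 3 = 0; EF_Task 3 = 2
ES_Task 4 = max(EF_Task 2=14, EF_Task 3=2) = 14; EF_Task 4 = 14+8 = 22
ES_Task 5 = max(EF_Task 2=14, EF_Task 3=2) = 14; EF_Task 5 = 14+11 = 25
ES_Task 6 = 25; EF_Task 6 = 25+11 = 36
ES_Task 7 = 2; EF_Task 7 = 2+11 = 13
ES_Task 8 = max(EF_Task 1=3, EF_Task 4=22, EF_Task 6=36, EF_Task 7=13) = 36; EF_Task 8 = 36+3 = 39
Expected project duration μ = 39 days. Critical path: Task 2 → Task 5 → Task 6 → Task 8.

Variance along critical path = 1.778 + 2.778 + 4.000 + 1.778 = 10.333; σ = 3.215 days.
D = μ + z·σ = 39 + 1.645·3.215 = 44.3 days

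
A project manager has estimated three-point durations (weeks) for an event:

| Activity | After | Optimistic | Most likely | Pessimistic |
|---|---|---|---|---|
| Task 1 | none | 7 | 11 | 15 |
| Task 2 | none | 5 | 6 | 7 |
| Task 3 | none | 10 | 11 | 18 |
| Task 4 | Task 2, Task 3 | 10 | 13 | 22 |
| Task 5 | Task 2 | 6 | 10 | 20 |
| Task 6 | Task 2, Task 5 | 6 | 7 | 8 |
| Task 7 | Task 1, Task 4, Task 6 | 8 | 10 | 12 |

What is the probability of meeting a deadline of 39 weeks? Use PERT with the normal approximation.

0.885

te_Task 1 = (7 + 4·11 + 15)/6 = 66/6 = 11; σ²_Task 1 = ((15−7)/6)² = 1.778
te_Task 2 = (5 + 4·6 + 7)/6 = 36/6 = 6; σ²_Task 2 = ((7−5)/6)² = 0.111
te_Task 3 = (10 + 4·11 + 18)/6 = 72/6 = 12; σ²_Task 3 = ((18−10)/6)² = 1.778
te_Task 4 = (10 + 4·13 + 22)/6 = 84/6 = 14; σ²_Task 4 = ((22−10)/6)² = 4.000
te_Task 5 = (6 + 4·10 + 20)/6 = 66/6 = 11; σ²_Task 5 = ((20−6)/6)² = 5.444
te_Task 6 = (6 + 4·7 + 8)/6 = 42/6 = 7; σ²_Task 6 = ((8−6)/6)² = 0.111
te_Task 7 = (8 + 4·10 + 12)/6 = 60/6 = 10; σ²_Task 7 = ((12−8)/6)² = 0.444

Forward pass:
ES_Task 1 = 0; EF_Task 1 = 11
ES_Task 2 = 0; EF_Task 2 = 6
ES_Task 3 = 0; EF_Task 3 = 12
ES_Task 4 = max(EF_Task 2=6, EF_Task 3=12) = 12; EF_Task 4 = 12+14 = 26
ES_Task 5 = 6; EF_Task 5 = 6+11 = 17
ES_Task 6 = max(EF_Task 2=6, EF_Task 5=17) = 17; EF_Task 6 = 17+7 = 24
ES_Task 7 = max(EF_Task 1=11, EF_Task 4=26, EF_Task 6=24) = 26; EF_Task 7 = 26+10 = 36
Expected project duration μ = 36 weeks. Critical path: Task 3 → Task 4 → Task 7.

Variance along critical path = 1.778 + 4.000 + 0.444 = 6.222; σ = √6.222 = 2.494 weeks.
Z = (39 − 36) / 2.494 = 1.203
P(T ≤ 39) = Φ(1.203) ≈ 0.885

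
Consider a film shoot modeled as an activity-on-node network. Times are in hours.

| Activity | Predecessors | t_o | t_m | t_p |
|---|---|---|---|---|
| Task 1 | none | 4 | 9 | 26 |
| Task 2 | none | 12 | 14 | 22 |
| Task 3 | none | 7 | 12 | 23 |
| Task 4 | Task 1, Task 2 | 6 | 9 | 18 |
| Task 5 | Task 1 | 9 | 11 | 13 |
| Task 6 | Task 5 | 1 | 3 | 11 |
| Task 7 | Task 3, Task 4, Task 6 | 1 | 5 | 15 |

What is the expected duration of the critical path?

32 hours

te_Task 1 = (4 + 4·9 + 26)/6 = 66/6 = 11
te_Task 2 = (12 + 4·14 + 22)/6 = 90/6 = 15
te_Task 3 = (7 + 4·12 + 23)/6 = 78/6 = 13
te_Task 4 = (6 + 4·9 + 18)/6 = 60/6 = 10
te_Task 5 = (9 + 4·11 + 13)/6 = 66/6 = 11
te_Task 6 = (1 + 4·3 + 11)/6 = 24/6 = 4
te_Task 7 = (1 + 4·5 + 15)/6 = 36/6 = 6

Forward pass:
ES_Task 1 = 0; EF_Task 1 = 11
ES_Task 2 = 0; EF_Task 2 = 15
ES_Task 3 = 0; EF_Task 3 = 13
ES_Task 4 = max(EF_Task 1=11, EF_Task 2=15) = 15; EF_Task 4 = 15+10 = 25
ES_Task 5 = 11; EF_Task 5 = 11+11 = 22
ES_Task 6 = 22; EF_Task 6 = 22+4 = 26
ES_Task 7 = max(EF_Task 3=13, EF_Task 4=25, EF_Task 6=26) = 26; EF_Task 7 = 26+6 = 32
Expected project duration μ = 32 hours. Critical path: Task 1 → Task 5 → Task 6 → Task 7.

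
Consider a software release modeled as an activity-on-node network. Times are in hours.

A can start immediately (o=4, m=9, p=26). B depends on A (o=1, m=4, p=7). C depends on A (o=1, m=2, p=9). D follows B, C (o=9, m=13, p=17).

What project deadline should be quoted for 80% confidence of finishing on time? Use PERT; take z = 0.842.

31.4 hours

te_A = (4 + 4·9 + 26)/6 = 66/6 = 11; σ²_A = ((26−4)/6)² = 13.444
te_B = (1 + 4·4 + 7)/6 = 24/6 = 4; σ²_B = ((7−1)/6)² = 1.000
te_C = (1 + 4·2 + 9)/6 = 18/6 = 3; σ²_C = ((9−1)/6)² = 1.778
te_D = (9 + 4·13 + 17)/6 = 78/6 = 13; σ²_D = ((17−9)/6)² = 1.778

Forward pass:
ES_A = 0; EF_A = 11
ES_B = 11; EF_B = 11+4 = 15
ES_C = 11; EF_C = 11+3 = 14
ES_D = max(EF_B=15, EF_C=14) = 15; EF_D = 15+13 = 28
Expected project duration μ = 28 hours. Critical path: A → B → D.

Variance along critical path = 13.444 + 1.000 + 1.778 = 16.222; σ = 4.028 hours.
D = μ + z·σ = 28 + 0.842·4.028 = 31.4 hours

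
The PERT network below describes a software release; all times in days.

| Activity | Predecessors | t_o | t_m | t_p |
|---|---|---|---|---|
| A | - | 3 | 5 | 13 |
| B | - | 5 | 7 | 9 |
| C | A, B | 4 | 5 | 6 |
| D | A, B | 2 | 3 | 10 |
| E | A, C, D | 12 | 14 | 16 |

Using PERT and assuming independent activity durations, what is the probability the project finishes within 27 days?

0.841

te_A = (3 + 4·5 + 13)/6 = 36/6 = 6; σ²_A = ((13−3)/6)² = 2.778
te_B = (5 + 4·7 + 9)/6 = 42/6 = 7; σ²_B = ((9−5)/6)² = 0.444
te_C = (4 + 4·5 + 6)/6 = 30/6 = 5; σ²_C = ((6−4)/6)² = 0.111
te_D = (2 + 4·3 + 10)/6 = 24/6 = 4; σ²_D = ((10−2)/6)² = 1.778
te_E = (12 + 4·14 + 16)/6 = 84/6 = 14; σ²_E = ((16−12)/6)² = 0.444

Forward pass:
ES_A = 0; EF_A = 6
ES_B = 0; EF_B = 7
ES_C = max(EF_A=6, EF_B=7) = 7; EF_C = 7+5 = 12
ES_D = max(EF_A=6, EF_B=7) = 7; EF_D = 7+4 = 11
ES_E = max(EF_A=6, EF_C=12, EF_D=11) = 12; EF_E = 12+14 = 26
Expected project duration μ = 26 days. Critical path: B → C → E.

Variance along critical path = 0.444 + 0.111 + 0.444 = 1.000; σ = √1.000 = 1.000 days.
Z = (27 − 26) / 1.000 = 1.000
P(T ≤ 27) = Φ(1.000) ≈ 0.841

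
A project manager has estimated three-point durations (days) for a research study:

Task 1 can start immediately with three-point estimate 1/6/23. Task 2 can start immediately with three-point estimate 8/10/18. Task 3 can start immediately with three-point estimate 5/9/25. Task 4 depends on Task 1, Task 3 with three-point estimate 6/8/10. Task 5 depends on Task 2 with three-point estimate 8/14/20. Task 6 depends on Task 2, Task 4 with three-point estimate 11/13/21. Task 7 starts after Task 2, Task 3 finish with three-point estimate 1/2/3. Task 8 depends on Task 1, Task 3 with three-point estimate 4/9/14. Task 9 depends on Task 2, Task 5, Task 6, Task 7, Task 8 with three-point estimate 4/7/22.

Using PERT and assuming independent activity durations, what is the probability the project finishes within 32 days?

te_Task 1 = (1 + 4·6 + 23)/6 = 48/6 = 8; σ²_Task 1 = ((23−1)/6)² = 13.444
te_Task 2 = (8 + 4·10 + 18)/6 = 66/6 = 11; σ²_Task 2 = ((18−8)/6)² = 2.778
te_Task 3 = (5 + 4·9 + 25)/6 = 66/6 = 11; σ²_Task 3 = ((25−5)/6)² = 11.111
te_Task 4 = (6 + 4·8 + 10)/6 = 48/6 = 8; σ²_Task 4 = ((10−6)/6)² = 0.444
te_Task 5 = (8 + 4·14 + 20)/6 = 84/6 = 14; σ²_Task 5 = ((20−8)/6)² = 4.000
te_Task 6 = (11 + 4·13 + 21)/6 = 84/6 = 14; σ²_Task 6 = ((21−11)/6)² = 2.778
te_Task 7 = (1 + 4·2 + 3)/6 = 12/6 = 2; σ²_Task 7 = ((3−1)/6)² = 0.111
te_Task 8 = (4 + 4·9 + 14)/6 = 54/6 = 9; σ²_Task 8 = ((14−4)/6)² = 2.778
te_Task 9 = (4 + 4·7 + 22)/6 = 54/6 = 9; σ²_Task 9 = ((22−4)/6)² = 9.000

Forward pass:
ES_Task 1 = 0; EF_Task 1 = 8
ES_Task 2 = 0; EF_Task 2 = 11
ES_Task 3 = 0; EF_Task 3 = 11
ES_Task 4 = max(EF_Task 1=8, EF_Task 3=11) = 11; EF_Task 4 = 11+8 = 19
ES_Task 5 = 11; EF_Task 5 = 11+14 = 25
ES_Task 6 = max(EF_Task 2=11, EF_Task 4=19) = 19; EF_Task 6 = 19+14 = 33
ES_Task 7 = max(EF_Task 2=11, EF_Task 3=11) = 11; EF_Task 7 = 11+2 = 13
ES_Task 8 = max(EF_Task 1=8, EF_Task 3=11) = 11; EF_Task 8 = 11+9 = 20
ES_Task 9 = max(EF_Task 2=11, EF_Task 5=25, EF_Task 6=33, EF_Task 7=13, EF_Task 8=20) = 33; EF_Task 9 = 33+9 = 42
Expected project duration μ = 42 days. Critical path: Task 3 → Task 4 → Task 6 → Task 9.

Variance along critical path = 11.111 + 0.444 + 2.778 + 9.000 = 23.333; σ = √23.333 = 4.830 days.
Z = (32 − 42) / 4.830 = -2.070
P(T ≤ 32) = Φ(-2.070) ≈ 0.019

0.019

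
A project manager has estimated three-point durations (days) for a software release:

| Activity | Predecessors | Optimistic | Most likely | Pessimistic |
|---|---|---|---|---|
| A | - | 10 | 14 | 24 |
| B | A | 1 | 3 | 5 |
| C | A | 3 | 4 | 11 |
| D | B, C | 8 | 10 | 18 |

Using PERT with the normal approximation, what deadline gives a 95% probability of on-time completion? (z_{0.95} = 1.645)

te_A = (10 + 4·14 + 24)/6 = 90/6 = 15; σ²_A = ((24−10)/6)² = 5.444
te_B = (1 + 4·3 + 5)/6 = 18/6 = 3; σ²_B = ((5−1)/6)² = 0.444
te_C = (3 + 4·4 + 11)/6 = 30/6 = 5; σ²_C = ((11−3)/6)² = 1.778
te_D = (8 + 4·10 + 18)/6 = 66/6 = 11; σ²_D = ((18−8)/6)² = 2.778

Forward pass:
ES_A = 0; EF_A = 15
ES_B = 15; EF_B = 15+3 = 18
ES_C = 15; EF_C = 15+5 = 20
ES_D = max(EF_B=18, EF_C=20) = 20; EF_D = 20+11 = 31
Expected project duration μ = 31 days. Critical path: A → C → D.

Variance along critical path = 5.444 + 1.778 + 2.778 = 10.000; σ = 3.162 days.
D = μ + z·σ = 31 + 1.645·3.162 = 36.2 days

36.2 days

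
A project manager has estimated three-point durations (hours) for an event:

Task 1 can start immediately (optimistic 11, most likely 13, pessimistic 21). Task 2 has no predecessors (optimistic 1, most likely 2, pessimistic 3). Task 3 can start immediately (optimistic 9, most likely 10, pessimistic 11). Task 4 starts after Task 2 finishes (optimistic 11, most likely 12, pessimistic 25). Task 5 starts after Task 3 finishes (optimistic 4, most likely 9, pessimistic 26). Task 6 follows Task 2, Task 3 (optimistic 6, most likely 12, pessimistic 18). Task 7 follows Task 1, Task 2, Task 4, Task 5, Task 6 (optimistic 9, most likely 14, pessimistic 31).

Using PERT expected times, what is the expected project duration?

38 hours

te_Task 1 = (11 + 4·13 + 21)/6 = 84/6 = 14
te_Task 2 = (1 + 4·2 + 3)/6 = 12/6 = 2
te_Task 3 = (9 + 4·10 + 11)/6 = 60/6 = 10
te_Task 4 = (11 + 4·12 + 25)/6 = 84/6 = 14
te_Task 5 = (4 + 4·9 + 26)/6 = 66/6 = 11
te_Task 6 = (6 + 4·12 + 18)/6 = 72/6 = 12
te_Task 7 = (9 + 4·14 + 31)/6 = 96/6 = 16

Forward pass:
ES_Task 1 = 0; EF_Task 1 = 14
ES_Task 2 = 0; EF_Task 2 = 2
ES_Task 3 = 0; EF_Task 3 = 10
ES_Task 4 = 2; EF_Task 4 = 2+14 = 16
ES_Task 5 = 10; EF_Task 5 = 10+11 = 21
ES_Task 6 = max(EF_Task 2=2, EF_Task 3=10) = 10; EF_Task 6 = 10+12 = 22
ES_Task 7 = max(EF_Task 1=14, EF_Task 2=2, EF_Task 4=16, EF_Task 5=21, EF_Task 6=22) = 22; EF_Task 7 = 22+16 = 38
Expected project duration μ = 38 hours. Critical path: Task 3 → Task 6 → Task 7.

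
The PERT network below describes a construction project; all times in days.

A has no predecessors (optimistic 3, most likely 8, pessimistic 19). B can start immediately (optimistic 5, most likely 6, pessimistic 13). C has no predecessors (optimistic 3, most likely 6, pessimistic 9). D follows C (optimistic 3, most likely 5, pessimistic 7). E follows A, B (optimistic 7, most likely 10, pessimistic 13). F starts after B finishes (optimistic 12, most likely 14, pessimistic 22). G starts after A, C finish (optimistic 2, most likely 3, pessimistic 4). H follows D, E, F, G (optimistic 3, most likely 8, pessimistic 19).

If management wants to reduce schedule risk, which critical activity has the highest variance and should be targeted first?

te_A = (3 + 4·8 + 19)/6 = 54/6 = 9; σ²_A = ((19−3)/6)² = 7.111
te_B = (5 + 4·6 + 13)/6 = 42/6 = 7; σ²_B = ((13−5)/6)² = 1.778
te_C = (3 + 4·6 + 9)/6 = 36/6 = 6; σ²_C = ((9−3)/6)² = 1.000
te_D = (3 + 4·5 + 7)/6 = 30/6 = 5; σ²_D = ((7−3)/6)² = 0.444
te_E = (7 + 4·10 + 13)/6 = 60/6 = 10; σ²_E = ((13−7)/6)² = 1.000
te_F = (12 + 4·14 + 22)/6 = 90/6 = 15; σ²_F = ((22−12)/6)² = 2.778
te_G = (2 + 4·3 + 4)/6 = 18/6 = 3; σ²_G = ((4−2)/6)² = 0.111
te_H = (3 + 4·8 + 19)/6 = 54/6 = 9; σ²_H = ((19−3)/6)² = 7.111

Forward pass:
ES_A = 0; EF_A = 9
ES_B = 0; EF_B = 7
ES_C = 0; EF_C = 6
ES_D = 6; EF_D = 6+5 = 11
ES_E = max(EF_A=9, EF_B=7) = 9; EF_E = 9+10 = 19
ES_F = 7; EF_F = 7+15 = 22
ES_G = max(EF_A=9, EF_C=6) = 9; EF_G = 9+3 = 12
ES_H = max(EF_D=11, EF_E=19, EF_F=22, EF_G=12) = 22; EF_H = 22+9 = 31
Expected project duration μ = 31 days. Critical path: B → F → H.

Variances on critical path: σ²_B=1.778, σ²_F=2.778, σ²_H=7.111.
Largest is σ²_H = 7.111.

H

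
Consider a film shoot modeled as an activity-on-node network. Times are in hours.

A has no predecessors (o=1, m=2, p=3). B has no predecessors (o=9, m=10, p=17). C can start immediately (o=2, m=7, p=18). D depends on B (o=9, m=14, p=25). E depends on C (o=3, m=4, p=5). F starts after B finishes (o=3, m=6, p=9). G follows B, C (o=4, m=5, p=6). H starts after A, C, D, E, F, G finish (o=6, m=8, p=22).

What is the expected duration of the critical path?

te_A = (1 + 4·2 + 3)/6 = 12/6 = 2
te_B = (9 + 4·10 + 17)/6 = 66/6 = 11
te_C = (2 + 4·7 + 18)/6 = 48/6 = 8
te_D = (9 + 4·14 + 25)/6 = 90/6 = 15
te_E = (3 + 4·4 + 5)/6 = 24/6 = 4
te_F = (3 + 4·6 + 9)/6 = 36/6 = 6
te_G = (4 + 4·5 + 6)/6 = 30/6 = 5
te_H = (6 + 4·8 + 22)/6 = 60/6 = 10

Forward pass:
ES_A = 0; EF_A = 2
ES_B = 0; EF_B = 11
ES_C = 0; EF_C = 8
ES_D = 11; EF_D = 11+15 = 26
ES_E = 8; EF_E = 8+4 = 12
ES_F = 11; EF_F = 11+6 = 17
ES_G = max(EF_B=11, EF_C=8) = 11; EF_G = 11+5 = 16
ES_H = max(EF_A=2, EF_C=8, EF_D=26, EF_E=12, EF_F=17, EF_G=16) = 26; EF_H = 26+10 = 36
Expected project duration μ = 36 hours. Critical path: B → D → H.

36 hours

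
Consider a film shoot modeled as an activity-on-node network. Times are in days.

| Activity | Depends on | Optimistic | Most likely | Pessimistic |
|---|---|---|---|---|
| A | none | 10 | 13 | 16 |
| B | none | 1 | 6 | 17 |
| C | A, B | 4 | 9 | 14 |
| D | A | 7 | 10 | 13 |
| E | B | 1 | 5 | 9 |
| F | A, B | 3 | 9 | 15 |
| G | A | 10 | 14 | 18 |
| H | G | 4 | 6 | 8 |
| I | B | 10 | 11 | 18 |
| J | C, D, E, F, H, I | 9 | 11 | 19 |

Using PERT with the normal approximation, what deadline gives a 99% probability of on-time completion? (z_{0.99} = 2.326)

50.7 days

te_A = (10 + 4·13 + 16)/6 = 78/6 = 13; σ²_A = ((16−10)/6)² = 1.000
te_B = (1 + 4·6 + 17)/6 = 42/6 = 7; σ²_B = ((17−1)/6)² = 7.111
te_C = (4 + 4·9 + 14)/6 = 54/6 = 9; σ²_C = ((14−4)/6)² = 2.778
te_D = (7 + 4·10 + 13)/6 = 60/6 = 10; σ²_D = ((13−7)/6)² = 1.000
te_E = (1 + 4·5 + 9)/6 = 30/6 = 5; σ²_E = ((9−1)/6)² = 1.778
te_F = (3 + 4·9 + 15)/6 = 54/6 = 9; σ²_F = ((15−3)/6)² = 4.000
te_G = (10 + 4·14 + 18)/6 = 84/6 = 14; σ²_G = ((18−10)/6)² = 1.778
te_H = (4 + 4·6 + 8)/6 = 36/6 = 6; σ²_H = ((8−4)/6)² = 0.444
te_I = (10 + 4·11 + 18)/6 = 72/6 = 12; σ²_I = ((18−10)/6)² = 1.778
te_J = (9 + 4·11 + 19)/6 = 72/6 = 12; σ²_J = ((19−9)/6)² = 2.778

Forward pass:
ES_A = 0; EF_A = 13
ES_B = 0; EF_B = 7
ES_C = max(EF_A=13, EF_B=7) = 13; EF_C = 13+9 = 22
ES_D = 13; EF_D = 13+10 = 23
ES_E = 7; EF_E = 7+5 = 12
ES_F = max(EF_A=13, EF_B=7) = 13; EF_F = 13+9 = 22
ES_G = 13; EF_G = 13+14 = 27
ES_H = 27; EF_H = 27+6 = 33
ES_I = 7; EF_I = 7+12 = 19
ES_J = max(EF_C=22, EF_D=23, EF_E=12, EF_F=22, EF_H=33, EF_I=19) = 33; EF_J = 33+12 = 45
Expected project duration μ = 45 days. Critical path: A → G → H → J.

Variance along critical path = 1.000 + 1.778 + 0.444 + 2.778 = 6.000; σ = 2.449 days.
D = μ + z·σ = 45 + 2.326·2.449 = 50.7 days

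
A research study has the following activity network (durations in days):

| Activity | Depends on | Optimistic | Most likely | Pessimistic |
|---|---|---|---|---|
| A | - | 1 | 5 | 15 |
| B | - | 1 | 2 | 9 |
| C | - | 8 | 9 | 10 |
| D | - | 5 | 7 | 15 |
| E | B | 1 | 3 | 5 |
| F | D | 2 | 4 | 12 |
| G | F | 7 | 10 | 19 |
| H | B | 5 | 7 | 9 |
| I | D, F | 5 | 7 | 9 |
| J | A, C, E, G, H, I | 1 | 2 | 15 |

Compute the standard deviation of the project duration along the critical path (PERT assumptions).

te_A = (1 + 4·5 + 15)/6 = 36/6 = 6; σ²_A = ((15−1)/6)² = 5.444
te_B = (1 + 4·2 + 9)/6 = 18/6 = 3; σ²_B = ((9−1)/6)² = 1.778
te_C = (8 + 4·9 + 10)/6 = 54/6 = 9; σ²_C = ((10−8)/6)² = 0.111
te_D = (5 + 4·7 + 15)/6 = 48/6 = 8; σ²_D = ((15−5)/6)² = 2.778
te_E = (1 + 4·3 + 5)/6 = 18/6 = 3; σ²_E = ((5−1)/6)² = 0.444
te_F = (2 + 4·4 + 12)/6 = 30/6 = 5; σ²_F = ((12−2)/6)² = 2.778
te_G = (7 + 4·10 + 19)/6 = 66/6 = 11; σ²_G = ((19−7)/6)² = 4.000
te_H = (5 + 4·7 + 9)/6 = 42/6 = 7; σ²_H = ((9−5)/6)² = 0.444
te_I = (5 + 4·7 + 9)/6 = 42/6 = 7; σ²_I = ((9−5)/6)² = 0.444
te_J = (1 + 4·2 + 15)/6 = 24/6 = 4; σ²_J = ((15−1)/6)² = 5.444

Forward pass:
ES_A = 0; EF_A = 6
ES_B = 0; EF_B = 3
ES_C = 0; EF_C = 9
ES_D = 0; EF_D = 8
ES_E = 3; EF_E = 3+3 = 6
ES_F = 8; EF_F = 8+5 = 13
ES_G = 13; EF_G = 13+11 = 24
ES_H = 3; EF_H = 3+7 = 10
ES_I = max(EF_D=8, EF_F=13) = 13; EF_I = 13+7 = 20
ES_J = max(EF_A=6, EF_C=9, EF_E=6, EF_G=24, EF_H=10, EF_I=20) = 24; EF_J = 24+4 = 28
Expected project duration μ = 28 days. Critical path: D → F → G → J.

Variance along critical path = 2.778 + 2.778 + 4.000 + 5.444 = 15.000
σ = √15.000 = 3.873 days

3.87 days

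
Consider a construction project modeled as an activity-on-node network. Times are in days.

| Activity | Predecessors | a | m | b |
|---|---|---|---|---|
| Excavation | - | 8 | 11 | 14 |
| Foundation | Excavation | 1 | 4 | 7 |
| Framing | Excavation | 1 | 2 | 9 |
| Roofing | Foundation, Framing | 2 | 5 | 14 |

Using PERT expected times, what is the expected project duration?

21 days

te_Excavation = (8 + 4·11 + 14)/6 = 66/6 = 11
te_Foundation = (1 + 4·4 + 7)/6 = 24/6 = 4
te_Framing = (1 + 4·2 + 9)/6 = 18/6 = 3
te_Roofing = (2 + 4·5 + 14)/6 = 36/6 = 6

Forward pass:
ES_Excavation = 0; EF_Excavation = 11
ES_Foundation = 11; EF_Foundation = 11+4 = 15
ES_Framing = 11; EF_Framing = 11+3 = 14
ES_Roofing = max(EF_Foundation=15, EF_Framing=14) = 15; EF_Roofing = 15+6 = 21
Expected project duration μ = 21 days. Critical path: Excavation → Foundation → Roofing.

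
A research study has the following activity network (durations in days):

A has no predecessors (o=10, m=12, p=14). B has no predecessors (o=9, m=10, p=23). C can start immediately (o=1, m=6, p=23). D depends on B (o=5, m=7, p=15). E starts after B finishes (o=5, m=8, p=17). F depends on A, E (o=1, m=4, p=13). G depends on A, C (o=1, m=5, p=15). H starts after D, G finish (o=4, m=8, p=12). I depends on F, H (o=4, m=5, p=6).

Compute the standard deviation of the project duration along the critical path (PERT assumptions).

te_A = (10 + 4·12 + 14)/6 = 72/6 = 12; σ²_A = ((14−10)/6)² = 0.444
te_B = (9 + 4·10 + 23)/6 = 72/6 = 12; σ²_B = ((23−9)/6)² = 5.444
te_C = (1 + 4·6 + 23)/6 = 48/6 = 8; σ²_C = ((23−1)/6)² = 13.444
te_D = (5 + 4·7 + 15)/6 = 48/6 = 8; σ²_D = ((15−5)/6)² = 2.778
te_E = (5 + 4·8 + 17)/6 = 54/6 = 9; σ²_E = ((17−5)/6)² = 4.000
te_F = (1 + 4·4 + 13)/6 = 30/6 = 5; σ²_F = ((13−1)/6)² = 4.000
te_G = (1 + 4·5 + 15)/6 = 36/6 = 6; σ²_G = ((15−1)/6)² = 5.444
te_H = (4 + 4·8 + 12)/6 = 48/6 = 8; σ²_H = ((12−4)/6)² = 1.778
te_I = (4 + 4·5 + 6)/6 = 30/6 = 5; σ²_I = ((6−4)/6)² = 0.111

Forward pass:
ES_A = 0; EF_A = 12
ES_B = 0; EF_B = 12
ES_C = 0; EF_C = 8
ES_D = 12; EF_D = 12+8 = 20
ES_E = 12; EF_E = 12+9 = 21
ES_F = max(EF_A=12, EF_E=21) = 21; EF_F = 21+5 = 26
ES_G = max(EF_A=12, EF_C=8) = 12; EF_G = 12+6 = 18
ES_H = max(EF_D=20, EF_G=18) = 20; EF_H = 20+8 = 28
ES_I = max(EF_F=26, EF_H=28) = 28; EF_I = 28+5 = 33
Expected project duration μ = 33 days. Critical path: B → D → H → I.

Variance along critical path = 5.444 + 2.778 + 1.778 + 0.111 = 10.111
σ = √10.111 = 3.180 days

3.18 days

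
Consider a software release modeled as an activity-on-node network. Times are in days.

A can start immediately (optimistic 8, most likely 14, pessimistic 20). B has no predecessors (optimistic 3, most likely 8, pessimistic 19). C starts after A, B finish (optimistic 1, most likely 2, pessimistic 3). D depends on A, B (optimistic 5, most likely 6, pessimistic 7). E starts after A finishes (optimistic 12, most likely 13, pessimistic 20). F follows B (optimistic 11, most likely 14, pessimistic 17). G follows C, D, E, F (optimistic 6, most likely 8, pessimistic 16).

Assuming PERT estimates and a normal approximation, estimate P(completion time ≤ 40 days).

te_A = (8 + 4·14 + 20)/6 = 84/6 = 14; σ²_A = ((20−8)/6)² = 4.000
te_B = (3 + 4·8 + 19)/6 = 54/6 = 9; σ²_B = ((19−3)/6)² = 7.111
te_C = (1 + 4·2 + 3)/6 = 12/6 = 2; σ²_C = ((3−1)/6)² = 0.111
te_D = (5 + 4·6 + 7)/6 = 36/6 = 6; σ²_D = ((7−5)/6)² = 0.111
te_E = (12 + 4·13 + 20)/6 = 84/6 = 14; σ²_E = ((20−12)/6)² = 1.778
te_F = (11 + 4·14 + 17)/6 = 84/6 = 14; σ²_F = ((17−11)/6)² = 1.000
te_G = (6 + 4·8 + 16)/6 = 54/6 = 9; σ²_G = ((16−6)/6)² = 2.778

Forward pass:
ES_A = 0; EF_A = 14
ES_B = 0; EF_B = 9
ES_C = max(EF_A=14, EF_B=9) = 14; EF_C = 14+2 = 16
ES_D = max(EF_A=14, EF_B=9) = 14; EF_D = 14+6 = 20
ES_E = 14; EF_E = 14+14 = 28
ES_F = 9; EF_F = 9+14 = 23
ES_G = max(EF_C=16, EF_D=20, EF_E=28, EF_F=23) = 28; EF_G = 28+9 = 37
Expected project duration μ = 37 days. Critical path: A → E → G.

Variance along critical path = 4.000 + 1.778 + 2.778 = 8.556; σ = √8.556 = 2.925 days.
Z = (40 − 37) / 2.925 = 1.026
P(T ≤ 40) = Φ(1.026) ≈ 0.847

0.847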